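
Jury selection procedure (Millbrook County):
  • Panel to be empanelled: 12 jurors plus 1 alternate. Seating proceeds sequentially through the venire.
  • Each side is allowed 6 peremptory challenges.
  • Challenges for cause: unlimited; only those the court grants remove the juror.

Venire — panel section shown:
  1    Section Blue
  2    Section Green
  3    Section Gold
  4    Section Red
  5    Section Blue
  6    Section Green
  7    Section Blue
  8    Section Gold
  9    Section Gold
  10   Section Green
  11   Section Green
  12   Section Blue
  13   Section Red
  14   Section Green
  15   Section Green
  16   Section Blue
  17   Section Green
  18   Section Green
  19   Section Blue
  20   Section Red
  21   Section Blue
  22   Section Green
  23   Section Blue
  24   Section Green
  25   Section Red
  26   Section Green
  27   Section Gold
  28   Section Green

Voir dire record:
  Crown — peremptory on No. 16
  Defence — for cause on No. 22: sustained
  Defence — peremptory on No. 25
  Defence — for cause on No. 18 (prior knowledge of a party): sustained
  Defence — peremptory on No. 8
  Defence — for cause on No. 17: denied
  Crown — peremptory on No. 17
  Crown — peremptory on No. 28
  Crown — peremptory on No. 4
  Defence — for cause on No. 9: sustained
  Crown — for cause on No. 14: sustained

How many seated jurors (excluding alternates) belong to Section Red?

Removed: #4, #8, #9, #14, #16, #17, #18, #22, #25, #28.
Seated jurors 1–12: #1, #2, #3, #5, #6, #7, #10, #11, #12, #13, #15, #19 (alternates #20 not counted).
Of those, in Section Red: #13 → 1.

1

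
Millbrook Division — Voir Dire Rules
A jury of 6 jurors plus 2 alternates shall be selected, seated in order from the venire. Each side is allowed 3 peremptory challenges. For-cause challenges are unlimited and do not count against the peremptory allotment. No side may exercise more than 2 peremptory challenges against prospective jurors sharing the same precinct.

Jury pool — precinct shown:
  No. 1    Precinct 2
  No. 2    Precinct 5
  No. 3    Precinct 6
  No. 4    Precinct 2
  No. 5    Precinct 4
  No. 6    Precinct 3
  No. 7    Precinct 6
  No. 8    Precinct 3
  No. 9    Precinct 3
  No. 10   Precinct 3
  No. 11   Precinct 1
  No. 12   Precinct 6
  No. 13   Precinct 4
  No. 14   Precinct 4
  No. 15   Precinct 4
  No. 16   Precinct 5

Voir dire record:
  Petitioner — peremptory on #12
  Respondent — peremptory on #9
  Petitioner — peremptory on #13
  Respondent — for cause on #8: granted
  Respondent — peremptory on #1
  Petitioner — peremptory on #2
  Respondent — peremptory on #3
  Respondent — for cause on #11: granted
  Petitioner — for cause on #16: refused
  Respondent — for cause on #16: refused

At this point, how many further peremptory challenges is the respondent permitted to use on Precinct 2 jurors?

Respondent peremptories so far: #9, #1, #3 — 3 of 3 used, 0 left overall.
Against Precinct 2: #1 — 1 used; per-precinct cap 2 leaves 1.
Binding limit: min(0, 1) = 0.

0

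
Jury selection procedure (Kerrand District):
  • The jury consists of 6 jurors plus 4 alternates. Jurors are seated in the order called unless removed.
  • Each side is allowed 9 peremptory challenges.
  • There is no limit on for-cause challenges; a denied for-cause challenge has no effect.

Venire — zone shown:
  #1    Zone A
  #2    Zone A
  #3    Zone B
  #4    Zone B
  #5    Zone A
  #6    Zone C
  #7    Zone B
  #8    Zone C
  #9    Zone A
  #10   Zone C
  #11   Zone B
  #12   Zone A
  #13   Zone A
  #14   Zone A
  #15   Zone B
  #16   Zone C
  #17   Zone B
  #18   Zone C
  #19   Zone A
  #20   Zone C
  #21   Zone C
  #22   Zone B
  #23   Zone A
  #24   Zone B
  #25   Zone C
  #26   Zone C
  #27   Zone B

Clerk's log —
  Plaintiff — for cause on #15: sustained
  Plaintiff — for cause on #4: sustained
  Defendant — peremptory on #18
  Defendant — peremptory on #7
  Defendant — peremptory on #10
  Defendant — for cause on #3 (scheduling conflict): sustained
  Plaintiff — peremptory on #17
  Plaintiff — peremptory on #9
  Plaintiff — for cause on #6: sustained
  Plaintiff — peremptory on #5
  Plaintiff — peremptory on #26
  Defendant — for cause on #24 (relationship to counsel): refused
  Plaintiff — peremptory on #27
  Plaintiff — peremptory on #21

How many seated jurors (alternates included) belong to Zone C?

Removed: #3, #4, #5, #6, #7, #9, #10, #15, #17, #18, #21, #26, #27.
Seated (10 incl. alternates): #1, #2, #8, #11, #12, #13, #14, #16, #19, #20.
Of those, in Zone C: #8, #16, #20 → 3.

3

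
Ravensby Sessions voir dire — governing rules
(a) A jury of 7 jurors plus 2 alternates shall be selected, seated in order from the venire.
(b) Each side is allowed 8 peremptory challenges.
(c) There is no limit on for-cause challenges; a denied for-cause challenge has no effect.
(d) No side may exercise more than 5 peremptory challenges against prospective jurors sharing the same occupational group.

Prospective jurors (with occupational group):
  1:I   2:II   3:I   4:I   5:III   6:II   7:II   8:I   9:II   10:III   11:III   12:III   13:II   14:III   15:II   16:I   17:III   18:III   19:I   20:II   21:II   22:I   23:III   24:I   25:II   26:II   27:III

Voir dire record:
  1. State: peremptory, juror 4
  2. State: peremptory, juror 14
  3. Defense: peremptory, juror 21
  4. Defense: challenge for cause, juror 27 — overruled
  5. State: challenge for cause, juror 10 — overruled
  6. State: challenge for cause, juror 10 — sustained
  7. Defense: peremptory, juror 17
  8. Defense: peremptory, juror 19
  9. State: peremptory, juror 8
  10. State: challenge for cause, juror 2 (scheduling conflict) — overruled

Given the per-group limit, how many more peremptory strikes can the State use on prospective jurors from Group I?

State peremptories so far: #4, #14, #8 — 3 of 8 used, 5 left overall.
Against Group I: #4, #8 — 2 used; per-group cap 5 leaves 3.
Binding limit: min(5, 3) = 3.

3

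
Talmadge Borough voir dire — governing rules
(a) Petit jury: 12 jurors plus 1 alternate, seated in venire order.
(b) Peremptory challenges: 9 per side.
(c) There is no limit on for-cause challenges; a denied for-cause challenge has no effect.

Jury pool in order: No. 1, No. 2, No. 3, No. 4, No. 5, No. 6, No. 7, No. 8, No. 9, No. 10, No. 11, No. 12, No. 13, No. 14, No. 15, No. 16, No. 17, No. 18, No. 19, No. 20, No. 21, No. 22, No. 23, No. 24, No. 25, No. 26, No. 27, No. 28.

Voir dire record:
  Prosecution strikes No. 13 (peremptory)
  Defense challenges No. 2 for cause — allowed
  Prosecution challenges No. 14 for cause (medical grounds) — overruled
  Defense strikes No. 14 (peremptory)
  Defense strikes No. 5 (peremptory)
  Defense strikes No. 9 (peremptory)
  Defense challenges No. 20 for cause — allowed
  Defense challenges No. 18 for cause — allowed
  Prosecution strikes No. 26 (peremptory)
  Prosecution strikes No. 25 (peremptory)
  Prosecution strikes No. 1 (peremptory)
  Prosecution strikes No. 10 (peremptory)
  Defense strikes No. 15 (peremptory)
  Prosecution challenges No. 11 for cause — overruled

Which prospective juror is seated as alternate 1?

23

Removed: #1, #2, #5, #9, #10, #13, #14, #15, #18, #20, #25, #26. (#11 stays — for-cause denied.)
Seating in order: seats 1–12 → #3, #4, #6, #7, #8, #11, #12, #16, #17, #19, #21, #22; alternates → #23.
So alternate 1 is #23.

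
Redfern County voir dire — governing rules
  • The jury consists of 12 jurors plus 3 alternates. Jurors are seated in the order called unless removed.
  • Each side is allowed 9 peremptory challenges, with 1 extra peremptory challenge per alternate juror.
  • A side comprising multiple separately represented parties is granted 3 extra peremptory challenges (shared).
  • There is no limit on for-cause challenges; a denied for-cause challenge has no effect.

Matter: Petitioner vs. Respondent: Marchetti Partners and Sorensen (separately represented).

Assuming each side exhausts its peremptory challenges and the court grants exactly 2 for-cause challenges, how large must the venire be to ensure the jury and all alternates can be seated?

Seats to fill: 12 + 3 alternates = 15.
Peremptories — Petitioner: 9 + 1×3 = 12; Respondent: 9 + 1×3 + 3 = 15; total 27.
For-cause removals: 2.
Minimum venire: 15 + 27 + 2 = 44.

44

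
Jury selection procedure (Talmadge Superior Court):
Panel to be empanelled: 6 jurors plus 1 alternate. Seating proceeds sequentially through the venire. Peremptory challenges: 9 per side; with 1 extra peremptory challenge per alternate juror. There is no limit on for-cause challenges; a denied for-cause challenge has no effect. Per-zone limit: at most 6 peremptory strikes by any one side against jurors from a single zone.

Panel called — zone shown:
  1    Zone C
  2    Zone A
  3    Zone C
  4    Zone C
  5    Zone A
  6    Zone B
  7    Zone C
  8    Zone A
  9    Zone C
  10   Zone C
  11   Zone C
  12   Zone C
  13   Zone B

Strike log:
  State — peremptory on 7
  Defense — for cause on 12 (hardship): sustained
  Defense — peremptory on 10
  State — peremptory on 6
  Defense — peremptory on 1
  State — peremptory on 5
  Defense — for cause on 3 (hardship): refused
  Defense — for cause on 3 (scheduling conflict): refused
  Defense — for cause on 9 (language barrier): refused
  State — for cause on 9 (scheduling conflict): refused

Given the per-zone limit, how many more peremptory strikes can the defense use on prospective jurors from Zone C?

4

Defense peremptories so far: #10, #1 — 2 of 10 used, 8 left overall.
Against Zone C: #10, #1 — 2 used; per-zone cap 6 leaves 4.
Binding limit: min(8, 4) = 4.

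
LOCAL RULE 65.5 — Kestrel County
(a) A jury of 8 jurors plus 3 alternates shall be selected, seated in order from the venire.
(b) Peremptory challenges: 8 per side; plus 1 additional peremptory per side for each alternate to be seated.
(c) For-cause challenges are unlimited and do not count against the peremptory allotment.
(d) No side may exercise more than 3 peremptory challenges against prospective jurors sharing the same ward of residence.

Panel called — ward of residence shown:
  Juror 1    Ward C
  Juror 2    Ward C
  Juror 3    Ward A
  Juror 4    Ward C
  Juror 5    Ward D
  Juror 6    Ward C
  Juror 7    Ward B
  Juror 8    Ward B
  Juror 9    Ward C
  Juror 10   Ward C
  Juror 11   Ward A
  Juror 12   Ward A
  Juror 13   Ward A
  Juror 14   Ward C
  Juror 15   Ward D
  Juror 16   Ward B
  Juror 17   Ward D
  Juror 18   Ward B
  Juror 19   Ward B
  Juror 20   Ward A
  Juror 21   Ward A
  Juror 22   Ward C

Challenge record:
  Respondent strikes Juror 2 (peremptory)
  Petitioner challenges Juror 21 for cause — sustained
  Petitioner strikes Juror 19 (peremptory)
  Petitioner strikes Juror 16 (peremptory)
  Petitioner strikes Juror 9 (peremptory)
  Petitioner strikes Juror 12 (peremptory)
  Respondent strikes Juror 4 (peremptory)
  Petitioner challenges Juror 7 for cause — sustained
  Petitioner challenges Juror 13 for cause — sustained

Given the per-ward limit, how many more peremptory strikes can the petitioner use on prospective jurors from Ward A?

Petitioner peremptories so far: #19, #16, #9, #12 — 4 of 11 used, 7 left overall.
Against Ward A: #12 — 1 used; per-ward cap 3 leaves 2.
Binding limit: min(7, 2) = 2.

2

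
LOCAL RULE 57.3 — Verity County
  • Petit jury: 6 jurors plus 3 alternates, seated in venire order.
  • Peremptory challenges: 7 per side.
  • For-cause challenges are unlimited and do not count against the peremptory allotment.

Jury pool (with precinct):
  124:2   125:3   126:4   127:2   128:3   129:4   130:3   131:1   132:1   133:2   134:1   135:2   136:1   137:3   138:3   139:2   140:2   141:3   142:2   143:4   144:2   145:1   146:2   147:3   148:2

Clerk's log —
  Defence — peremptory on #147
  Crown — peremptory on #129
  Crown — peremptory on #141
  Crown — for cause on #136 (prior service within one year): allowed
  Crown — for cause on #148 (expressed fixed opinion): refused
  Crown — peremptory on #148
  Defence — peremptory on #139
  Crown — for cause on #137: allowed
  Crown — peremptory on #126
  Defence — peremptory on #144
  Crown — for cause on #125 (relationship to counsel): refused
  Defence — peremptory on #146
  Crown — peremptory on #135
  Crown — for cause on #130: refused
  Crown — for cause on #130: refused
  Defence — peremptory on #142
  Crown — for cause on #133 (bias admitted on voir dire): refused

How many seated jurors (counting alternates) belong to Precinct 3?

Removed: #126, #129, #135, #136, #137, #139, #141, #142, #144, #146, #147, #148.
Seated (9 incl. alternates): #124, #125, #127, #128, #130, #131, #132, #133, #134.
Of those, in Precinct 3: #125, #128, #130 → 3.

3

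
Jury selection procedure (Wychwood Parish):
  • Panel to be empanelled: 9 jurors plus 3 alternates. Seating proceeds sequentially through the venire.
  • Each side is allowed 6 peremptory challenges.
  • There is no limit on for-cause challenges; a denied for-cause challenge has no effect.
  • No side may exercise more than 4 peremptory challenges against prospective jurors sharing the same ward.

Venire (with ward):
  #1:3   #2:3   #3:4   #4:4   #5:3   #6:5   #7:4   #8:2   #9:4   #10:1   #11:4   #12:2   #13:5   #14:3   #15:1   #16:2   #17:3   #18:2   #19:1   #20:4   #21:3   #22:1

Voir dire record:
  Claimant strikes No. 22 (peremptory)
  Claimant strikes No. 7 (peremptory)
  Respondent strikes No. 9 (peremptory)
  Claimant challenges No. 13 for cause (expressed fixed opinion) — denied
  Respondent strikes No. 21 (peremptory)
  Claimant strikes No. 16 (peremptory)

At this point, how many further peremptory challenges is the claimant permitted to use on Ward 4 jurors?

Claimant peremptories so far: #22, #7, #16 — 3 of 6 used, 3 left overall.
Against Ward 4: #7 — 1 used; per-ward cap 4 leaves 3.
Binding limit: min(3, 3) = 3.

3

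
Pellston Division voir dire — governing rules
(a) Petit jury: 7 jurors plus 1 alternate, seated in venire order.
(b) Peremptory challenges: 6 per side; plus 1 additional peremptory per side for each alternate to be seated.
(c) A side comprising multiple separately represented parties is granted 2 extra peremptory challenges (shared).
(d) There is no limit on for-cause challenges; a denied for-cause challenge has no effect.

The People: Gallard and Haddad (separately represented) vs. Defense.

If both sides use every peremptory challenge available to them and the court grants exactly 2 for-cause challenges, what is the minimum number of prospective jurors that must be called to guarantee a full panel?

26

Seats to fill: 7 + 1 alternates = 8.
Peremptories — The People: 6 + 1×1 + 2 = 9; Defense: 6 + 1×1 = 7; total 16.
For-cause removals: 2.
Minimum venire: 8 + 16 + 2 = 26.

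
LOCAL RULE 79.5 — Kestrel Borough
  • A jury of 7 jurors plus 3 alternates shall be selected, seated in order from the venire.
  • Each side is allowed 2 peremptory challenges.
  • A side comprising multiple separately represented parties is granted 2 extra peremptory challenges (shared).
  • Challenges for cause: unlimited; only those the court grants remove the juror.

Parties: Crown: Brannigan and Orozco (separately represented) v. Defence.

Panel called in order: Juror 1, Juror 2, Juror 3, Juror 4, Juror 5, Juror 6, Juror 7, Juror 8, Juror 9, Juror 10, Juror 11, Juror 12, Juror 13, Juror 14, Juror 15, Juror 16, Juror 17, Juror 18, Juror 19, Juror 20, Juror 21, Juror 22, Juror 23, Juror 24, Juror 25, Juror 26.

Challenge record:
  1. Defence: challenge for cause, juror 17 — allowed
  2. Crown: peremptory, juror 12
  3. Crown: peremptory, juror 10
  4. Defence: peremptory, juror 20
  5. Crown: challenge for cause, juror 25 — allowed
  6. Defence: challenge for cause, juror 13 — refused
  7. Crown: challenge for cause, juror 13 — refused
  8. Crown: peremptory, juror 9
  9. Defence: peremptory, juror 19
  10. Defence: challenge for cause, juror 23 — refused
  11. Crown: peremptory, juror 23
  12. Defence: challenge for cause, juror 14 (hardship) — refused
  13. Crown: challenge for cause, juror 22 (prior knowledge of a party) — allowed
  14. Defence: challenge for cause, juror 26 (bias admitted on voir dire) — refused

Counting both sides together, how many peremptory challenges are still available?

0

Crown allotment: 2 base + 2 multi-party = 4. Defence allotment: 2.
Crown peremptories used: #12, #10, #9, #23 — 4 (for-cause on #25, #13, #22 don't count).
Defence peremptories used: #20, #19 — 2 (for-cause on #17, #13, #23, #14, #26 don't count).
Remaining: (4 − 4) + (2 − 2) = 0.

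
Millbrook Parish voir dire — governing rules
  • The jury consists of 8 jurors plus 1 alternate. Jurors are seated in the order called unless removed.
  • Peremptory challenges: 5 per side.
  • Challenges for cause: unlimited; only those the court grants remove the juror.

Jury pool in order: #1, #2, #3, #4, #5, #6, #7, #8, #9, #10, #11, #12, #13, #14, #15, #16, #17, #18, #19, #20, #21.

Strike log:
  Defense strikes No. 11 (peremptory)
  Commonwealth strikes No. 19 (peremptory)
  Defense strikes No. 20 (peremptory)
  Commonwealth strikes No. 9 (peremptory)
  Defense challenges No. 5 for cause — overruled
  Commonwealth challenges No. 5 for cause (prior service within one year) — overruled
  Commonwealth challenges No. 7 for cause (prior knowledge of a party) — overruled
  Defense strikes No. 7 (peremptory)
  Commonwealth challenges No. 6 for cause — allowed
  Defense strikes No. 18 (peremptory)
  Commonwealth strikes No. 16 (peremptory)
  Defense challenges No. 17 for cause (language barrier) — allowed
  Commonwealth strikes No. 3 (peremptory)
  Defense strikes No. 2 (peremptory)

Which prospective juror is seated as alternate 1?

15

Removed: #2, #3, #6, #7, #9, #11, #16, #17, #18, #19, #20. (#5 stays — for-cause denied.)
Seating in order: seats 1–8 → #1, #4, #5, #8, #10, #12, #13, #14; alternates → #15.
So alternate 1 is #15.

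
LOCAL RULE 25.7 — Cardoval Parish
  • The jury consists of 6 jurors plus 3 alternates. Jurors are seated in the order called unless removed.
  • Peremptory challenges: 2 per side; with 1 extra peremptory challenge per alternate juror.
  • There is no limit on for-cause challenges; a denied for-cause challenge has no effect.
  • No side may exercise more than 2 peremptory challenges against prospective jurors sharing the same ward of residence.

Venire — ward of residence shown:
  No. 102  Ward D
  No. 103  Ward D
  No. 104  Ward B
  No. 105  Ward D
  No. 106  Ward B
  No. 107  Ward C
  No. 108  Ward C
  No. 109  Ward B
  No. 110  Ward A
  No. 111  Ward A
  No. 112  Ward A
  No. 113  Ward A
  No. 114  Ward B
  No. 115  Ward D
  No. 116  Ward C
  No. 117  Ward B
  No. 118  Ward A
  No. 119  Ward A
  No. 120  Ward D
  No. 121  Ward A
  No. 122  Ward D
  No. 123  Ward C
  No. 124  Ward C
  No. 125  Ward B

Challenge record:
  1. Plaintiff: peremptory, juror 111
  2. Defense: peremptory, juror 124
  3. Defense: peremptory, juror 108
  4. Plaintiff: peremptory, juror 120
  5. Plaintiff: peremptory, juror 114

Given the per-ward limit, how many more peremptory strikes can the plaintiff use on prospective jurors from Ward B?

1

Plaintiff peremptories so far: #111, #120, #114 — 3 of 5 used, 2 left overall.
Against Ward B: #114 — 1 used; per-ward cap 2 leaves 1.
Binding limit: min(2, 1) = 1.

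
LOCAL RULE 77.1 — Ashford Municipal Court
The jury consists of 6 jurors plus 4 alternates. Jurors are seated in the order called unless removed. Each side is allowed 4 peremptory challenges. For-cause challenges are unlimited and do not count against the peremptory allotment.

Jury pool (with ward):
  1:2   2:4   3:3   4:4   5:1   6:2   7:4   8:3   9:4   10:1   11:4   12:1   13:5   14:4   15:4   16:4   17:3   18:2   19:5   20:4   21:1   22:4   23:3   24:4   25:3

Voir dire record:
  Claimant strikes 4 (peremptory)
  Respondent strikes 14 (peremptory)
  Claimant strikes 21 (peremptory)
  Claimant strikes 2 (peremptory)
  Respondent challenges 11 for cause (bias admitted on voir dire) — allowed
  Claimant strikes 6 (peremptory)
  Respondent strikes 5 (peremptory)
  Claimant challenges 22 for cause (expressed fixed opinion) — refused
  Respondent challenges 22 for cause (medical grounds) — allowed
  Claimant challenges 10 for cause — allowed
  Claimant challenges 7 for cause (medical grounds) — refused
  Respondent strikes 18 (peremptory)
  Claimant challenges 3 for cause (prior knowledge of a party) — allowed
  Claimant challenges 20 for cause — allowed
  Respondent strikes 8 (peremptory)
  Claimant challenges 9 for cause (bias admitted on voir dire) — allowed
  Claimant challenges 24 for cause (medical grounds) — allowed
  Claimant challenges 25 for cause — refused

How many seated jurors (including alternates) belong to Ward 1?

1

Removed: #2, #3, #4, #5, #6, #8, #9, #10, #11, #14, #18, #20, #21, #22, #24.
Seated (10 incl. alternates): #1, #7, #12, #13, #15, #16, #17, #19, #23, #25.
Of those, in Ward 1: #12 → 1.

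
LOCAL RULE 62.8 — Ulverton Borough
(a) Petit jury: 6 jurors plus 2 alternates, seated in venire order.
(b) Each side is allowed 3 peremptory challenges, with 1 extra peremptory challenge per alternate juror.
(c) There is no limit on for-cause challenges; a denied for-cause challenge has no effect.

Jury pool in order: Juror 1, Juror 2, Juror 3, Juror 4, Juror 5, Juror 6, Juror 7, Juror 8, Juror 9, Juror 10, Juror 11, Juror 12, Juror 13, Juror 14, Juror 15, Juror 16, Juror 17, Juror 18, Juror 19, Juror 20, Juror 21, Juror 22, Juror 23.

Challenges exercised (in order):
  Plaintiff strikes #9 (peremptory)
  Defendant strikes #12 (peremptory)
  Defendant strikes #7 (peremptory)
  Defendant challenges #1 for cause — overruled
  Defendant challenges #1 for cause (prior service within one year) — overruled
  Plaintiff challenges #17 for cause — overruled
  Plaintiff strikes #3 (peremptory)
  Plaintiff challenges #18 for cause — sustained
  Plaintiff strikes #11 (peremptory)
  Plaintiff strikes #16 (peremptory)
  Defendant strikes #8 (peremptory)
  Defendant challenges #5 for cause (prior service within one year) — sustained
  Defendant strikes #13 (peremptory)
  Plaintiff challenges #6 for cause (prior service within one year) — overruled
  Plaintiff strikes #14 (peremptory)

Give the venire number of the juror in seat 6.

Removed: #3, #5, #7, #8, #9, #11, #12, #13, #14, #16, #18. (#1, #6, #17 stay — for-cause denied.)
Seating in order: seats 1–6 → #1, #2, #4, #6, #10, #15; alternates → #17, #19.
So seat 6 is #15.

15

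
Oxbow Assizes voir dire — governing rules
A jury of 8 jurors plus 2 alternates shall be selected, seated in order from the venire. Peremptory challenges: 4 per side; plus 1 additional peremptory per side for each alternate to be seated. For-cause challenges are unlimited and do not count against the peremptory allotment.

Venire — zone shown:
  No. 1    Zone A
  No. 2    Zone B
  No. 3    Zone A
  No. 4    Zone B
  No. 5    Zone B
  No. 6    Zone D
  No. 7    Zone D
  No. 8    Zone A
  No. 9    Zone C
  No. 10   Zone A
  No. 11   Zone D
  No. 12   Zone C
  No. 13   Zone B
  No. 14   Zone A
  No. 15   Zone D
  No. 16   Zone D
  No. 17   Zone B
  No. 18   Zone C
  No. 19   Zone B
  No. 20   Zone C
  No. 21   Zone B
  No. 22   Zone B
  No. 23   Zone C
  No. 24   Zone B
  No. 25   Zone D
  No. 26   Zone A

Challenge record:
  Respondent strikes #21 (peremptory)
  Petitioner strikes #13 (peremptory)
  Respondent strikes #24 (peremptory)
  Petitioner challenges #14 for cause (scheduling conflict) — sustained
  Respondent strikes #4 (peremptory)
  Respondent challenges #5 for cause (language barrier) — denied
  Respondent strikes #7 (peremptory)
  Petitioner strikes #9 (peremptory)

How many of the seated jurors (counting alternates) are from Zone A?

Removed: #4, #7, #9, #13, #14, #21, #24.
Seated (10 incl. alternates): #1, #2, #3, #5, #6, #8, #10, #11, #12, #15.
Of those, in Zone A: #1, #3, #8, #10 → 4.

4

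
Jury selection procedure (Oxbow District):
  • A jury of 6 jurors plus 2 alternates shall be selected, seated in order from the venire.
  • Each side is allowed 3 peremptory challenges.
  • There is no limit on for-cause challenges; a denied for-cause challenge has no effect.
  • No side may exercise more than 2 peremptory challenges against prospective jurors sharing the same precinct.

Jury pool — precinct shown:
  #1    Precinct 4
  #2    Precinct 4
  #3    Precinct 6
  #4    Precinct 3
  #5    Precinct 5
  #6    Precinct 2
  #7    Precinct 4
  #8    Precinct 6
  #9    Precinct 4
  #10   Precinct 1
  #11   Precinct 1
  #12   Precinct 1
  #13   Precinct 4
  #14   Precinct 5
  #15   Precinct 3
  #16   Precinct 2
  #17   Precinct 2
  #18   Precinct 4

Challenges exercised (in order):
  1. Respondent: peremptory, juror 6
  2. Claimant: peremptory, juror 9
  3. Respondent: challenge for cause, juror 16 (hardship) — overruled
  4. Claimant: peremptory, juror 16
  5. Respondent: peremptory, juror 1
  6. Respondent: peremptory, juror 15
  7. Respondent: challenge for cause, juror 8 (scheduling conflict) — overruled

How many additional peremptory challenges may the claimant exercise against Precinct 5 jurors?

Claimant peremptories so far: #9, #16 — 2 of 3 used, 1 left overall.
Against Precinct 5: none yet — per-precinct cap 2 leaves 2.
Binding limit: min(1, 2) = 1.

1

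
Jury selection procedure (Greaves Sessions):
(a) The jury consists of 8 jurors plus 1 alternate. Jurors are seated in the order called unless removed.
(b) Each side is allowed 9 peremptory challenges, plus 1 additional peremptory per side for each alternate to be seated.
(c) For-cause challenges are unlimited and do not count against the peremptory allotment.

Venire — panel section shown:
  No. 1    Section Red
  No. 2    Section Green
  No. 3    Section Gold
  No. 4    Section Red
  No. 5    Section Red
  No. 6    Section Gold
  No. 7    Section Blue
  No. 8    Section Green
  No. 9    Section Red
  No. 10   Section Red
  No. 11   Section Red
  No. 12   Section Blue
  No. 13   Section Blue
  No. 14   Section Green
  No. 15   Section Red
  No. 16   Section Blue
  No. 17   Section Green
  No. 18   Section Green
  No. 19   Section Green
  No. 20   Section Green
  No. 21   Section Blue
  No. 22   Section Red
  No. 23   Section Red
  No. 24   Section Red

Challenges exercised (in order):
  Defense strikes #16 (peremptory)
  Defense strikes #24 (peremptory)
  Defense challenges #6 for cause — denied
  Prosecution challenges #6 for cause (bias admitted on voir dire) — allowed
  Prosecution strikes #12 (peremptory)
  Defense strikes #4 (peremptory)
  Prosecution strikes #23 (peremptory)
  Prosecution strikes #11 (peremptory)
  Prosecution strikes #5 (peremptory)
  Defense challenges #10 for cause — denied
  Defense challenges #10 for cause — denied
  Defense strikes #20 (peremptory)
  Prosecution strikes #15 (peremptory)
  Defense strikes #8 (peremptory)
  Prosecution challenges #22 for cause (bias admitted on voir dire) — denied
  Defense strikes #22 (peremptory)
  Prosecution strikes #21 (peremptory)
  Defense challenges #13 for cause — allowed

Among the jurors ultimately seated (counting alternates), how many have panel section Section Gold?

1

Removed: #4, #5, #6, #8, #11, #12, #13, #15, #16, #20, #21, #22, #23, #24.
Seated (9 incl. alternates): #1, #2, #3, #7, #9, #10, #14, #17, #18.
Of those, in Section Gold: #3 → 1.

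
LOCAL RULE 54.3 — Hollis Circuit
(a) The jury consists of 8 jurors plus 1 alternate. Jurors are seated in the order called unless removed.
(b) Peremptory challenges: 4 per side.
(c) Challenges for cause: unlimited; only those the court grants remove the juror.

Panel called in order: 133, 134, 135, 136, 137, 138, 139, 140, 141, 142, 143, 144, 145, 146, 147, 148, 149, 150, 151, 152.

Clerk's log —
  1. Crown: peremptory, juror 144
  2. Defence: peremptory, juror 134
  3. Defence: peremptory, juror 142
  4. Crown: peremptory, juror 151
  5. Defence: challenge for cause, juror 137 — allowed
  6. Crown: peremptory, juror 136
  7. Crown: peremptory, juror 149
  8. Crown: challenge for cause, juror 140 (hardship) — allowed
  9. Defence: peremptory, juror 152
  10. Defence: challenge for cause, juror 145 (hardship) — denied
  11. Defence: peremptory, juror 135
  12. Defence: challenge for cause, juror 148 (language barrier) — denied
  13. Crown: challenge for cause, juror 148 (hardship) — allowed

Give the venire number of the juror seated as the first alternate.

Removed: #134, #135, #136, #137, #140, #142, #144, #148, #149, #151, #152. (#145 stays — for-cause denied.)
Filling seats in venire order through position 9: #133, #138, #139, #141, #143, #145, #146, #147, #150.
So alternate 1 is #150.

150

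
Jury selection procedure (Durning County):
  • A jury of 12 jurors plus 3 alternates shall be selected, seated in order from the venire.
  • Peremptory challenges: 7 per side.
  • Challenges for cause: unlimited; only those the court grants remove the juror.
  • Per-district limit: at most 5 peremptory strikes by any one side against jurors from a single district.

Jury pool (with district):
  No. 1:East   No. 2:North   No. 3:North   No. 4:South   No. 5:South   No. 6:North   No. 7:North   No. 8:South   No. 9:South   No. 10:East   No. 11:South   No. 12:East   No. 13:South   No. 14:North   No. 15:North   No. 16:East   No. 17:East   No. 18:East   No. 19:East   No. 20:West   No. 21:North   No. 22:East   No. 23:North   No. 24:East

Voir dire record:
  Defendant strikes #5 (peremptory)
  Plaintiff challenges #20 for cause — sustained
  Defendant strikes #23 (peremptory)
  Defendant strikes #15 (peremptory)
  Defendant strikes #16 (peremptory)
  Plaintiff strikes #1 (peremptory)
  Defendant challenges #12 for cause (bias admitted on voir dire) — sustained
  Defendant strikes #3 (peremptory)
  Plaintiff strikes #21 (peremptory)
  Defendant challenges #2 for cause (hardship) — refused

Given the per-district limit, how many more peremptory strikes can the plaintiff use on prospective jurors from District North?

4

Plaintiff peremptories so far: #1, #21 — 2 of 7 used, 5 left overall.
Against District North: #21 — 1 used; per-district cap 5 leaves 4.
Binding limit: min(5, 4) = 4.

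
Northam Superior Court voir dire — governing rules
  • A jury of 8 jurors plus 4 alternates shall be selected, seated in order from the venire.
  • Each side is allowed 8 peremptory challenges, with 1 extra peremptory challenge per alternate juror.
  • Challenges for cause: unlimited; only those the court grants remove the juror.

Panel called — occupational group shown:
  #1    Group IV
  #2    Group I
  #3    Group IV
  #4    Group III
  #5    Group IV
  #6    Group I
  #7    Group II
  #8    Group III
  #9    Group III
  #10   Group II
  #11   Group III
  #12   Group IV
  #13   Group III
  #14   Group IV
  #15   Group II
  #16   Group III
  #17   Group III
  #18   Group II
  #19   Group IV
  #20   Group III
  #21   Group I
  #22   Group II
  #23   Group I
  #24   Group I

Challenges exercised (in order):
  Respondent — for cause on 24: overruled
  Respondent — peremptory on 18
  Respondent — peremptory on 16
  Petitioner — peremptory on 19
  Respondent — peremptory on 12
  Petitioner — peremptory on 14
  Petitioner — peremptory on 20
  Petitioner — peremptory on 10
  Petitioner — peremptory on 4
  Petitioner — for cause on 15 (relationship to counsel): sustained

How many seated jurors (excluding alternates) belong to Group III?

Removed: #4, #10, #12, #14, #15, #16, #18, #19, #20.
Seated jurors 1–8: #1, #2, #3, #5, #6, #7, #8, #9 (alternates #11, #13, #17, #21 not counted).
Of those, in Group III: #8, #9 → 2.

2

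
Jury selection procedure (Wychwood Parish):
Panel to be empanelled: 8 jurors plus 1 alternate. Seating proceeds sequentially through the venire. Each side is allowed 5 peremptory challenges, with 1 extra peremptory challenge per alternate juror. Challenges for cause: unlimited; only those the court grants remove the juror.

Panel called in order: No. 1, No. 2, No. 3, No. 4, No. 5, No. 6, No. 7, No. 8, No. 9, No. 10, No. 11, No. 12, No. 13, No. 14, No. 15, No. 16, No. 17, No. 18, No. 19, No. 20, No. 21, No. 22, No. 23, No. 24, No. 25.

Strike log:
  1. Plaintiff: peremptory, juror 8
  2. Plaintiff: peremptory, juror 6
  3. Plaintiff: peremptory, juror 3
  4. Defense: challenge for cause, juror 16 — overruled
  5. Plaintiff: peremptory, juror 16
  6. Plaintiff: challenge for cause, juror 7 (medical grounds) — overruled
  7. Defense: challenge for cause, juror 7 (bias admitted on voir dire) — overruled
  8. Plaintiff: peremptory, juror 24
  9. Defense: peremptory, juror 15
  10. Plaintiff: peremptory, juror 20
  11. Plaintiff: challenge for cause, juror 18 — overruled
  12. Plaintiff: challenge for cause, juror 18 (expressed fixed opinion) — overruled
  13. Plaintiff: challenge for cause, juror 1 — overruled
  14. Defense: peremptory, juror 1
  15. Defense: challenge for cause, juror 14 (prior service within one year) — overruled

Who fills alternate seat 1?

13

Removed: #1, #3, #6, #8, #15, #16, #20, #24. (#7, #14, #18 stay — for-cause denied.)
Filling seats in venire order through position 9: #2, #4, #5, #7, #9, #10, #11, #12, #13.
So alternate 1 is #13.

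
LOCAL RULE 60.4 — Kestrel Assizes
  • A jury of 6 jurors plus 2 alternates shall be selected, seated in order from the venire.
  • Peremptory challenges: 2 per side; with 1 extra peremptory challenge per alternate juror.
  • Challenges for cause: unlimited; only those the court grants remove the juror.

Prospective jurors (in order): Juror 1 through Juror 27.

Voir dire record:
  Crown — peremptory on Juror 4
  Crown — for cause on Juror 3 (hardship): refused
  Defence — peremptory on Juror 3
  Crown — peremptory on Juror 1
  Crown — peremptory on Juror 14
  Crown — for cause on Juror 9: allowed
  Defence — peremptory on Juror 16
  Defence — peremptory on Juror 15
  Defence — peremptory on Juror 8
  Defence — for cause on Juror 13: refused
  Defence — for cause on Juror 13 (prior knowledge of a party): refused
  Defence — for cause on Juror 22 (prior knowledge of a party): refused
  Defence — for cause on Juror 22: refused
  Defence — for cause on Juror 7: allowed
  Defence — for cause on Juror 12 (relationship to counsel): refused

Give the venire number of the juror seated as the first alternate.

13

Removed: #1, #3, #4, #7, #8, #9, #14, #15, #16. (#12, #13, #22 stay — for-cause denied.)
Seating in order: seats 1–6 → #2, #5, #6, #10, #11, #12; alternates → #13, #17.
So alternate 1 is #13.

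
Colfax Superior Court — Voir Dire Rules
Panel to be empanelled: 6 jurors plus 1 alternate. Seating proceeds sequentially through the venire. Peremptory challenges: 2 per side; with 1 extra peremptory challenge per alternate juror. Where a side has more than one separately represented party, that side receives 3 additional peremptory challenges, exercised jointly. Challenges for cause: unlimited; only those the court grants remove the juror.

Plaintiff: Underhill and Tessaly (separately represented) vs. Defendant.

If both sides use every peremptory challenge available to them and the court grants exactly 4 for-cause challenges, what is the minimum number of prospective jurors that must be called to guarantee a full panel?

20

Seats to fill: 6 + 1 alternates = 7.
Peremptories — Plaintiff: 2 + 1×1 + 3 = 6; Defendant: 2 + 1×1 = 3; total 9.
For-cause removals: 4.
Minimum venire: 7 + 9 + 4 = 20.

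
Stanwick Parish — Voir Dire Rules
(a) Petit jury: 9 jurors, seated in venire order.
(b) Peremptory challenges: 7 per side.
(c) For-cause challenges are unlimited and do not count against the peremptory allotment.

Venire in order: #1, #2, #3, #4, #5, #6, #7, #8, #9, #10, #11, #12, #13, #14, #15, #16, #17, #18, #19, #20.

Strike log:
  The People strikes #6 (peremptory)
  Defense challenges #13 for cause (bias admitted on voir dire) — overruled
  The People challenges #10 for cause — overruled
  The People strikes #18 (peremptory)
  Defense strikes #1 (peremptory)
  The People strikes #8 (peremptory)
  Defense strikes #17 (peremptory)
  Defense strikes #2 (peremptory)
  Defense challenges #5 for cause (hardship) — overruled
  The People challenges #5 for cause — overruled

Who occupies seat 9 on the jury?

13

Removed: #1, #2, #6, #8, #17, #18. (#5, #10, #13 stay — for-cause denied.)
Filling seats in venire order through position 9: #3, #4, #5, #7, #9, #10, #11, #12, #13.
So seat 9 is #13.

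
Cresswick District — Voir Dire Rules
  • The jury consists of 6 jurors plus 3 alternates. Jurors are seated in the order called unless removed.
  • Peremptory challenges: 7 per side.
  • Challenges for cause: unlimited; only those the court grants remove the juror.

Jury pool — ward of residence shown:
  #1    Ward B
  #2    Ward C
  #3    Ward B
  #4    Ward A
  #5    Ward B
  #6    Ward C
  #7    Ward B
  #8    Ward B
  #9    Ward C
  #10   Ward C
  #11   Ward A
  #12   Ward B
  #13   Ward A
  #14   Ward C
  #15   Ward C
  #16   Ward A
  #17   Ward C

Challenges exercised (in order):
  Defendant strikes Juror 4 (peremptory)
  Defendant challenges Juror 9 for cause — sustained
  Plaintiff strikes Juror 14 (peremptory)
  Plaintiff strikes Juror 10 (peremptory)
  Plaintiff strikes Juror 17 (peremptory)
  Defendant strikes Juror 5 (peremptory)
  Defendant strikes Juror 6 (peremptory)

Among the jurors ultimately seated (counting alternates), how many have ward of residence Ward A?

2

Removed: #4, #5, #6, #9, #10, #14, #17.
Seated (9 incl. alternates): #1, #2, #3, #7, #8, #11, #12, #13, #15.
Of those, in Ward A: #11, #13 → 2.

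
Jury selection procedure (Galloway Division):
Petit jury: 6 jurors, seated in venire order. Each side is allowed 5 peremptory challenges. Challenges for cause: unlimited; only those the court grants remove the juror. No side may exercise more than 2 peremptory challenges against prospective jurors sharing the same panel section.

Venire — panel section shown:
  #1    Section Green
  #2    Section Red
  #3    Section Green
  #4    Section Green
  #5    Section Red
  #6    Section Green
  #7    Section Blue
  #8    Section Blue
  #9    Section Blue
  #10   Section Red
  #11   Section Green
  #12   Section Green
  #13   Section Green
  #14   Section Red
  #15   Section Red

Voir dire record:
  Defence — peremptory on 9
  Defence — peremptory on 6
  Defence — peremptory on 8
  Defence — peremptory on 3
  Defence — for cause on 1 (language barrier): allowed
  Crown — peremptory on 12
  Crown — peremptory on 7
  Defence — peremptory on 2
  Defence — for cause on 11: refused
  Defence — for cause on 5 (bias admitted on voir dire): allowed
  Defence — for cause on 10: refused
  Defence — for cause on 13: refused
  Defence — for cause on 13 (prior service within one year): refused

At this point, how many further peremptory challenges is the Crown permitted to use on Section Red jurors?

Crown peremptories so far: #12, #7 — 2 of 5 used, 3 left overall.
Against Section Red: none yet — per-section cap 2 leaves 2.
Binding limit: min(3, 2) = 2.

2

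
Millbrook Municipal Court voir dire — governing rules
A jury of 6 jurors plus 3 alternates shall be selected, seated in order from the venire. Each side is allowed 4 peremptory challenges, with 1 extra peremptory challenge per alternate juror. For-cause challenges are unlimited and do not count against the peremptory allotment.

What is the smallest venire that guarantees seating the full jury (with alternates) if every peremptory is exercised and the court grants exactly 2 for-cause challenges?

Seats to fill: 6 + 3 alternates = 9.
Peremptories: 4 + 1×3 = 7 per side × 2 sides = 14.
For-cause removals: 2.
Minimum venire: 9 + 14 + 2 = 25.

25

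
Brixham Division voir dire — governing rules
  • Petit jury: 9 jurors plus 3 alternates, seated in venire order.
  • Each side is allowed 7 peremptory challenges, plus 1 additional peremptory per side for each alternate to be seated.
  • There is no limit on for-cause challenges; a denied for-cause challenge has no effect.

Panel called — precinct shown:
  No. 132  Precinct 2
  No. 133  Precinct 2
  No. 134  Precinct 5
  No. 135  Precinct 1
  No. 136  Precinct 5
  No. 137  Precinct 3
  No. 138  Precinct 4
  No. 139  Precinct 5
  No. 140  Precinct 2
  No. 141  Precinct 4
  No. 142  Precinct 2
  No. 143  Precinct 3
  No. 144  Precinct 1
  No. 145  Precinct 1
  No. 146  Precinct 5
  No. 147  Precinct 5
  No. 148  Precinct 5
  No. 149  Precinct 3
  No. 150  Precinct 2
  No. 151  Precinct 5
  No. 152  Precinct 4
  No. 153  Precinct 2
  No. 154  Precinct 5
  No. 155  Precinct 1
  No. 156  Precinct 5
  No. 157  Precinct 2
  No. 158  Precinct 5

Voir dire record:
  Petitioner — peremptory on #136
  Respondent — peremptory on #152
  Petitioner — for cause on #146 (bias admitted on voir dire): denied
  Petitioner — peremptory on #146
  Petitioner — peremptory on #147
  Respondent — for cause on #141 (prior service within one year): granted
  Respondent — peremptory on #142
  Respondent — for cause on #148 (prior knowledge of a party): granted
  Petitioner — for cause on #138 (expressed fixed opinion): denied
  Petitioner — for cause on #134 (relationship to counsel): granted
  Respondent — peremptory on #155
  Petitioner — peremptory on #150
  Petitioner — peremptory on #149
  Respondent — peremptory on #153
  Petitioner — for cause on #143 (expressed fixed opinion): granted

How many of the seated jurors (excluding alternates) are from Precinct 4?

Removed: #134, #136, #141, #142, #143, #146, #147, #148, #149, #150, #152, #153, #155.
Seated jurors 1–9: #132, #133, #135, #137, #138, #139, #140, #144, #145 (alternates #151, #154, #156 not counted).
Of those, in Precinct 4: #138 → 1.

1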